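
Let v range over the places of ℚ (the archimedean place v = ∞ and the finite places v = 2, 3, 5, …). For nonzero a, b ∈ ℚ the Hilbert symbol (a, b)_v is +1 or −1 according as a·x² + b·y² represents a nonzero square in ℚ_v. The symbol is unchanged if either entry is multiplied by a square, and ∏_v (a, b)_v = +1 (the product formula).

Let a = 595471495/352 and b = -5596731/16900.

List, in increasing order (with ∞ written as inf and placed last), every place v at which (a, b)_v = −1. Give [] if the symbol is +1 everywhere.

[2, 7, 37, 41]

Mod squares: a ≡ 85690, b ≡ -259. Check v ∈ {∞, 2, 3, 5, 7, 11, 13, 17, 19, 23, 37, 41}.
v=17: a=17^2·(≡6), b=17^0·(≡13) mod 17; (6|17)=-1, (13|17)=+1; (−1)^{2·0·8}·(-1)^0·(+1)^2 = +1.
v=3: a=3^0·(≡1), b=3^2·(≡2) mod 3; (1|3)=+1, (2|3)=-1; (−1)^{0·2·1}·(+1)^2·(-1)^0 = +1.
v=41: a=41^1·(≡23), b=41^0·(≡7) mod 41; (23|41)=+1, (7|41)=-1; (−1)^{1·0·20}·(+1)^0·(-1)^1 = -1.
v=∞: 85690 > 0 and -259 < 0  ⇒  (a,b)_∞ = +1.
v=7: a=7^0·(≡5), b=7^5·(≡5) mod 7; (5|7)=-1, (5|7)=-1; (−1)^{0·5·3}·(-1)^5·(-1)^0 = -1.
v=19: a=19^1·(≡1), b=19^0·(≡11) mod 19; (1|19)=+1, (11|19)=+1; (−1)^{1·0·9}·(+1)^0·(+1)^1 = +1.
v=13: a=13^0·(≡8), b=13^-2·(≡9) mod 13; (8|13)=-1, (9|13)=+1; (−1)^{0·-2·6}·(-1)^-2·(+1)^0 = +1.
v=5: a=5^1·(≡2), b=5^-2·(≡4) mod 5; (2|5)=-1, (4|5)=+1; (−1)^{1·-2·2}·(-1)^-2·(+1)^1 = +1.
v=2: v_2(a)=-5, v_2(b)=-2; units ≡ 5, 5 (mod 8); ε·ε+αω+βω = 0·0+-5·1+-2·1 ≡ 1  ⇒  (a,b)_2 = -1.
v=11: a=11^-1·(≡8), b=11^0·(≡9) mod 11; (8|11)=-1, (9|11)=+1; (−1)^{-1·0·5}·(-1)^0·(+1)^-1 = +1.
v=23: a=23^2·(≡5), b=23^0·(≡19) mod 23; (5|23)=-1, (19|23)=-1; (−1)^{2·0·11}·(-1)^0·(-1)^2 = +1.
v=37: a=37^0·(≡14), b=37^1·(≡9) mod 37; (14|37)=-1, (9|37)=+1; (−1)^{0·1·18}·(-1)^1·(+1)^0 = -1.
(85690, -259 / ℚ) ramifies at {2, 7, 37, 41}: a division algebra.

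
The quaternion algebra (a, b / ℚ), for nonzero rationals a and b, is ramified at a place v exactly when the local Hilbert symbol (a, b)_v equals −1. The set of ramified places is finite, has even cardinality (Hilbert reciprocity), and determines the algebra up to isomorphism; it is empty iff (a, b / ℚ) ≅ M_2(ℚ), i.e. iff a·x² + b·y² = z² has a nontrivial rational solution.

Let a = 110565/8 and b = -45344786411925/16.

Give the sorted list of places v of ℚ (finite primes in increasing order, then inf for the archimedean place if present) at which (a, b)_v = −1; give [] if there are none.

[2, 3, 5, 13]

(a, b) ≡ (2730, -13) mod (ℚ^×)²; places V = {2, 3, 5, 7, 11, 13, ∞}.
(a,b)_11: α=0, u≡6; β=4, v≡5 (mod 11); (6|11)=-1, (5|11)=+1; sign (−1)^0·-1^4·+1^0 = +1.
(a,b)_3: α=5, u≡1; β=4, v≡2 (mod 3); (1|3)=+1, (2|3)=-1; sign (−1)^0·+1^4·-1^5 = -1.
(a,b)_5: α=1, u≡1; β=2, v≡3 (mod 5); (1|5)=+1, (3|5)=-1; sign (−1)^0·+1^2·-1^1 = -1.
(a,b)_2: α=-3, β=-4; u≡5, v≡3 (mod 8); ε(u)ε(v)=0·1, αω(v)=-3·1, βω(u)=-4·1; sum ≡ 1  ⇒  -1.
(a,b)_13: α=1, u≡2; β=1, v≡10 (mod 13); (2|13)=-1, (10|13)=+1; sign (−1)^0·-1^1·+1^1 = -1.
(a,b)_∞: sgn(2730)=+, sgn(-13)=−, so +1.
(a,b)_7: α=1, u≡3; β=6, v≡4 (mod 7); (3|7)=-1, (4|7)=+1; sign (−1)^0·-1^6·+1^1 = +1.
Ram(2730, -13) = {2, 3, 5, 13}; no ℚ_2-point on the conic.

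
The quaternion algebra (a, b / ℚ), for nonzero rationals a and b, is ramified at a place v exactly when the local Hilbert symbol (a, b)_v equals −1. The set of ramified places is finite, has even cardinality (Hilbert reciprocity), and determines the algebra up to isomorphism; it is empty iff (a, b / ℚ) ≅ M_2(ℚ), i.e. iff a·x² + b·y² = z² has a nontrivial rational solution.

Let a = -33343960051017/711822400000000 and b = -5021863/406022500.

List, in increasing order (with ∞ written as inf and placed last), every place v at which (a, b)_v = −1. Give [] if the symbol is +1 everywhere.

(a, b) ≡ (-57, -7) mod (ℚ^×)²; places V = {2, 3, 5, 7, 11, 13, 19, 23, 29, 31, 43, ∞}.
(a,b)_2: α=-12, β=-2; u≡7, v≡1 (mod 8); ε(u)ε(v)=1·0, αω(v)=-12·0, βω(u)=-2·0; sum ≡ 0  ⇒  +1.
(a,b)_23: α=-2, u≡6; β=0, v≡18 (mod 23); (6|23)=+1, (18|23)=+1; sign (−1)^0·+1^0·+1^-2 = +1.
(a,b)_31: α=0, u≡10; β=-2, v≡13 (mod 31); (10|31)=+1, (13|31)=-1; sign (−1)^0·+1^-2·-1^0 = +1.
(a,b)_19: α=1, u≡17; β=0, v≡13 (mod 19); (17|19)=+1, (13|19)=-1; sign (−1)^0·+1^0·-1^1 = -1.
(a,b)_∞: sgn(-57)=−, sgn(-7)=−, so -1.
(a,b)_7: α=4, u≡3; β=3, v≡5 (mod 7); (3|7)=-1, (5|7)=-1; sign (−1)^0·-1^3·-1^4 = -1.
(a,b)_29: α=-2, u≡7; β=0, v≡5 (mod 29); (7|29)=+1, (5|29)=+1; sign (−1)^0·+1^0·+1^-2 = +1.
(a,b)_11: α=4, u≡4; β=4, v≡5 (mod 11); (4|11)=+1, (5|11)=+1; sign (−1)^0·+1^4·+1^4 = +1.
(a,b)_43: α=2, u≡3; β=0, v≡9 (mod 43); (3|43)=-1, (9|43)=+1; sign (−1)^0·-1^0·+1^2 = +1.
(a,b)_5: α=-8, u≡2; β=-4, v≡2 (mod 5); (2|5)=-1, (2|5)=-1; sign (−1)^0·-1^-4·-1^-8 = +1.
(a,b)_3: α=3, u≡2; β=0, v≡2 (mod 3); (2|3)=-1, (2|3)=-1; sign (−1)^0·-1^0·-1^3 = -1.
(a,b)_13: α=0, u≡7; β=-2, v≡7 (mod 13); (7|13)=-1, (7|13)=-1; sign (−1)^0·-1^-2·-1^0 = +1.
|Ram(-57, -7)| = 4, even; anisotropic at {3, 7, 19, ∞}.

[3, 7, 19, inf]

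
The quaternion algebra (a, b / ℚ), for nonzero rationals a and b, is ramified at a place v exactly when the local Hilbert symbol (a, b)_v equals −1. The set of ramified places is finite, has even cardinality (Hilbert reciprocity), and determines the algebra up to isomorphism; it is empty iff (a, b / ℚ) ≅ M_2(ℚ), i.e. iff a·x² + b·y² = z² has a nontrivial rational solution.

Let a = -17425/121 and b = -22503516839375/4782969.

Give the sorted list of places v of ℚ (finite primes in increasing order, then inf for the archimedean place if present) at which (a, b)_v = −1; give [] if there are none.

(a, b) ≡ (-697, -402743) mod (ℚ^×)²; places V = {2, 3, 5, 11, 13, 17, 19, 23, 41, 47, ∞}.
(a,b)_17: α=1, u≡6; β=0, v≡16 (mod 17); (6|17)=-1, (16|17)=+1; sign (−1)^0·-1^0·+1^1 = +1.
(a,b)_3: α=0, u≡2; β=-14, v≡1 (mod 3); (2|3)=-1, (1|3)=+1; sign (−1)^0·-1^-14·+1^0 = +1.
(a,b)_41: α=1, u≡28; β=1, v≡27 (mod 41); (28|41)=-1, (27|41)=-1; sign (−1)^0·-1^1·-1^1 = +1.
(a,b)_2: α=0, β=0; u≡7, v≡1 (mod 8); ε(u)ε(v)=1·0, αω(v)=0·0, βω(u)=0·0; sum ≡ 0  ⇒  +1.
(a,b)_47: α=0, u≡37; β=1, v≡36 (mod 47); (37|47)=+1, (36|47)=+1; sign (−1)^0·+1^1·+1^0 = +1.
(a,b)_19: α=0, u≡16; β=1, v≡17 (mod 19); (16|19)=+1, (17|19)=+1; sign (−1)^0·+1^1·+1^0 = +1.
(a,b)_13: α=0, u≡2; β=2, v≡10 (mod 13); (2|13)=-1, (10|13)=+1; sign (−1)^0·-1^2·+1^0 = +1.
(a,b)_23: α=0, u≡13; β=2, v≡11 (mod 23); (13|23)=+1, (11|23)=-1; sign (−1)^0·+1^2·-1^0 = +1.
(a,b)_∞: sgn(-697)=−, sgn(-402743)=−, so -1.
(a,b)_5: α=2, u≡3; β=4, v≡3 (mod 5); (3|5)=-1, (3|5)=-1; sign (−1)^0·-1^4·-1^2 = +1.
(a,b)_11: α=-2, u≡10; β=1, v≡10 (mod 11); (10|11)=-1, (10|11)=-1; sign (−1)^0·-1^1·-1^-2 = -1.
(-697, -402743 / ℚ) ramifies at {11, ∞}: a division algebra.

[11, inf]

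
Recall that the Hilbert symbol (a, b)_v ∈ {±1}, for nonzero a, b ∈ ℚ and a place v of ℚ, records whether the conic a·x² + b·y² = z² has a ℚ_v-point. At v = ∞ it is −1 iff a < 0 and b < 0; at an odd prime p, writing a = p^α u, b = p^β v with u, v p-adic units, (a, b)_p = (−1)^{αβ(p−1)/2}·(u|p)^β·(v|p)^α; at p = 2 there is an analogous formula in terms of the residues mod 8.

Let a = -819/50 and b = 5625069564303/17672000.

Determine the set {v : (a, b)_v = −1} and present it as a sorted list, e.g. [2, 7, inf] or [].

[2, 5]

(a, b) ≡ (-182, 35) mod (ℚ^×)²; places V = {2, 3, 5, 7, 13, 17, 31, 47, ∞}.
(a,b)_2: α=-1, β=-6; u≡5, v≡3 (mod 8); ε(u)ε(v)=0·1, αω(v)=-1·1, βω(u)=-6·1; sum ≡ 1  ⇒  -1.
(a,b)_17: α=0, u≡3; β=2, v≡9 (mod 17); (3|17)=-1, (9|17)=+1; sign (−1)^0·-1^2·+1^0 = +1.
(a,b)_31: α=0, u≡14; β=2, v≡8 (mod 31); (14|31)=+1, (8|31)=+1; sign (−1)^0·+1^2·+1^0 = +1.
(a,b)_∞: sgn(-182)=−, sgn(35)=+, so +1.
(a,b)_13: α=1, u≡12; β=0, v≡9 (mod 13); (12|13)=+1, (9|13)=+1; sign (−1)^0·+1^0·+1^1 = +1.
(a,b)_5: α=-2, u≡3; β=-3, v≡3 (mod 5); (3|5)=-1, (3|5)=-1; sign (−1)^0·-1^-3·-1^-2 = -1.
(a,b)_47: α=0, u≡9; β=-2, v≡30 (mod 47); (9|47)=+1, (30|47)=-1; sign (−1)^0·+1^-2·-1^0 = +1.
(a,b)_7: α=1, u≡2; β=3, v≡3 (mod 7); (2|7)=+1, (3|7)=-1; sign (−1)^1·+1^3·-1^1 = +1.
(a,b)_3: α=2, u≡1; β=10, v≡2 (mod 3); (1|3)=+1, (2|3)=-1; sign (−1)^0·+1^10·-1^2 = +1.
(-182, 35 / ℚ) ramifies at {2, 5}: a division algebra.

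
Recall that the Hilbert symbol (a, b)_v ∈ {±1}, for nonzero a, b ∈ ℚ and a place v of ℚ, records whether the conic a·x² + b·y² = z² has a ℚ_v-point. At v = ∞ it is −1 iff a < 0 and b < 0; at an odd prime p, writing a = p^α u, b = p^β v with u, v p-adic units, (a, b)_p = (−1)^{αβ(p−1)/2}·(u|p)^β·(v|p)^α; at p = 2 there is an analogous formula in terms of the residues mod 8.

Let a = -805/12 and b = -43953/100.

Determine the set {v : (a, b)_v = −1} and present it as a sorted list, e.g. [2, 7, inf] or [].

Mod squares: a ≡ -2415, b ≡ -897. Check v ∈ {∞, 2, 3, 5, 7, 13, 23}.
v=5: a=5^1·(≡2), b=5^-2·(≡3) mod 5; (2|5)=-1, (3|5)=-1; (−1)^{1·-2·2}·(-1)^-2·(-1)^1 = -1.
v=7: a=7^1·(≡5), b=7^2·(≡3) mod 7; (5|7)=-1, (3|7)=-1; (−1)^{1·2·3}·(-1)^2·(-1)^1 = -1.
v=13: a=13^0·(≡12), b=13^1·(≡10) mod 13; (12|13)=+1, (10|13)=+1; (−1)^{0·1·6}·(+1)^1·(+1)^0 = +1.
v=2: v_2(a)=-2, v_2(b)=-2; units ≡ 1, 7 (mod 8); ε·ε+αω+βω = 0·1+-2·0+-2·0 ≡ 0  ⇒  (a,b)_2 = +1.
v=∞: -2415 < 0 and -897 < 0  ⇒  (a,b)_∞ = -1.
v=3: a=3^-1·(≡2), b=3^1·(≡1) mod 3; (2|3)=-1, (1|3)=+1; (−1)^{-1·1·1}·(-1)^1·(+1)^-1 = +1.
v=23: a=23^1·(≡22), b=23^1·(≡17) mod 23; (22|23)=-1, (17|23)=-1; (−1)^{1·1·11}·(-1)^1·(-1)^1 = -1.
|Ram(-2415, -897)| = 4, even; anisotropic at {5, 7, 23, ∞}.

[5, 7, 23, inf]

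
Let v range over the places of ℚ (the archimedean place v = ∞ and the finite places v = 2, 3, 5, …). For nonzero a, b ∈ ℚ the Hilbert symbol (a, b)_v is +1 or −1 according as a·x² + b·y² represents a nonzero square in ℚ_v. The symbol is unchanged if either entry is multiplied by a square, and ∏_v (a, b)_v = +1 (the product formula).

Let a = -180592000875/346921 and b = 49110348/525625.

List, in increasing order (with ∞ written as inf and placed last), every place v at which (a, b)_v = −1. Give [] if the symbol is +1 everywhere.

Mod squares: a ≡ -737035, b ≡ 3. Check v ∈ {∞, 2, 3, 5, 7, 11, 13, 17, 19, 23, 29, 31}.
v=11: a=11^2·(≡3), b=11^0·(≡1) mod 11; (3|11)=+1, (1|11)=+1; (−1)^{2·0·5}·(+1)^0·(+1)^2 = +1.
v=19: a=19^-2·(≡15), b=19^0·(≡13) mod 19; (15|19)=-1, (13|19)=-1; (−1)^{-2·0·9}·(-1)^0·(-1)^-2 = +1.
v=∞: -737035 < 0 and 3 > 0  ⇒  (a,b)_∞ = +1.
v=13: a=13^1·(≡8), b=13^0·(≡3) mod 13; (8|13)=-1, (3|13)=+1; (−1)^{1·0·6}·(-1)^0·(+1)^1 = +1.
v=29: a=29^1·(≡17), b=29^-2·(≡15) mod 29; (17|29)=-1, (15|29)=-1; (−1)^{1·-2·14}·(-1)^-2·(-1)^1 = -1.
v=3: a=3^4·(≡2), b=3^1·(≡1) mod 3; (2|3)=-1, (1|3)=+1; (−1)^{4·1·1}·(-1)^1·(+1)^4 = -1.
v=7: a=7^0·(≡1), b=7^2·(≡3) mod 7; (1|7)=+1, (3|7)=-1; (−1)^{0·2·3}·(+1)^2·(-1)^0 = +1.
v=17: a=17^1·(≡7), b=17^4·(≡5) mod 17; (7|17)=-1, (5|17)=-1; (−1)^{1·4·8}·(-1)^4·(-1)^1 = -1.
v=31: a=31^-2·(≡15), b=31^0·(≡26) mod 31; (15|31)=-1, (26|31)=-1; (−1)^{-2·0·15}·(-1)^0·(-1)^-2 = +1.
v=23: a=23^1·(≡20), b=23^0·(≡2) mod 23; (20|23)=-1, (2|23)=+1; (−1)^{1·0·11}·(-1)^0·(+1)^1 = +1.
v=2: v_2(a)=0, v_2(b)=2; units ≡ 5, 3 (mod 8); ε·ε+αω+βω = 0·1+0·1+2·1 ≡ 0  ⇒  (a,b)_2 = +1.
v=5: a=5^3·(≡3), b=5^-4·(≡3) mod 5; (3|5)=-1, (3|5)=-1; (−1)^{3·-4·2}·(-1)^-4·(-1)^3 = -1.
Ram(-737035, 3) = {3, 5, 17, 29}; no ℚ_3-point on the conic.

[3, 5, 17, 29]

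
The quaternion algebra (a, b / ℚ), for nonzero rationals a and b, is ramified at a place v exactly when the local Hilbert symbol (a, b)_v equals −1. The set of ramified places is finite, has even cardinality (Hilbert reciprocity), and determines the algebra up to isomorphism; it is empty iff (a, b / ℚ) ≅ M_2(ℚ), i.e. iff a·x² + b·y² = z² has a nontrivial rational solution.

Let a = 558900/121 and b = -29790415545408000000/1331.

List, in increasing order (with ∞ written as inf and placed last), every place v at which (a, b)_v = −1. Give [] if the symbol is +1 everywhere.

(a, b) ≡ (69, -30107) mod (ℚ^×)²; places V = {2, 3, 5, 7, 11, 17, 23, ∞}.
(a,b)_5: α=2, u≡1; β=6, v≡3 (mod 5); (1|5)=+1, (3|5)=-1; sign (−1)^0·+1^6·-1^2 = +1.
(a,b)_11: α=-2, u≡1; β=-3, v≡10 (mod 11); (1|11)=+1, (10|11)=-1; sign (−1)^0·+1^-3·-1^-2 = +1.
(a,b)_17: α=0, u≡4; β=1, v≡6 (mod 17); (4|17)=+1, (6|17)=-1; sign (−1)^0·+1^1·-1^0 = +1.
(a,b)_2: α=2, β=12; u≡5, v≡5 (mod 8); ε(u)ε(v)=0·0, αω(v)=2·1, βω(u)=12·1; sum ≡ 0  ⇒  +1.
(a,b)_7: α=0, u≡3; β=3, v≡1 (mod 7); (3|7)=-1, (1|7)=+1; sign (−1)^0·-1^3·+1^0 = -1.
(a,b)_23: α=1, u≡2; β=3, v≡16 (mod 23); (2|23)=+1, (16|23)=+1; sign (−1)^1·+1^3·+1^1 = -1.
(a,b)_3: α=5, u≡2; β=8, v≡1 (mod 3); (2|3)=-1, (1|3)=+1; sign (−1)^0·-1^8·+1^5 = +1.
(a,b)_∞: sgn(69)=+, sgn(-30107)=−, so +1.
Ram(69, -30107) = {7, 23}; no ℚ_7-point on the conic.

[7, 23]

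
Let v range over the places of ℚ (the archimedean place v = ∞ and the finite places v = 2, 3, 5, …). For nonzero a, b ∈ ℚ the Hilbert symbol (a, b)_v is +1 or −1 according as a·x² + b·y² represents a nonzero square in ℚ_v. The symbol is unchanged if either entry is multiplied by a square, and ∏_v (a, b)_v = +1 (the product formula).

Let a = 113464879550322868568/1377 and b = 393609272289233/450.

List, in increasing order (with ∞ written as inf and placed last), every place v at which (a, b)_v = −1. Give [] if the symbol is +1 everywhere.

Mod squares: a ≡ 60214, b ≡ 34. Check v ∈ {∞, 2, 3, 5, 7, 11, 13, 17, 19, 23}.
v=∞: 60214 > 0 and 34 > 0  ⇒  (a,b)_∞ = +1.
v=2: v_2(a)=3, v_2(b)=-1; units ≡ 3, 1 (mod 8); ε·ε+αω+βω = 1·0+3·0+-1·1 ≡ 1  ⇒  (a,b)_2 = -1.
v=13: a=13^6·(≡6), b=13^2·(≡11) mod 13; (6|13)=-1, (11|13)=-1; (−1)^{6·2·6}·(-1)^2·(-1)^6 = +1.
v=19: a=19^0·(≡10), b=19^2·(≡14) mod 19; (10|19)=-1, (14|19)=-1; (−1)^{0·2·9}·(-1)^2·(-1)^0 = +1.
v=17: a=17^-1·(≡6), b=17^1·(≡8) mod 17; (6|17)=-1, (8|17)=+1; (−1)^{-1·1·8}·(-1)^1·(+1)^-1 = -1.
v=3: a=3^-4·(≡1), b=3^-2·(≡1) mod 3; (1|3)=+1, (1|3)=+1; (−1)^{-4·-2·1}·(+1)^-2·(+1)^-4 = +1.
v=5: a=5^0·(≡4), b=5^-2·(≡1) mod 5; (4|5)=+1, (1|5)=+1; (−1)^{0·-2·2}·(+1)^-2·(+1)^0 = +1.
v=23: a=23^5·(≡19), b=23^2·(≡19) mod 23; (19|23)=-1, (19|23)=-1; (−1)^{5·2·11}·(-1)^2·(-1)^5 = -1.
v=11: a=11^3·(≡6), b=11^4·(≡9) mod 11; (6|11)=-1, (9|11)=+1; (−1)^{3·4·5}·(-1)^4·(+1)^3 = +1.
v=7: a=7^3·(≡5), b=7^2·(≡5) mod 7; (5|7)=-1, (5|7)=-1; (−1)^{3·2·3}·(-1)^2·(-1)^3 = -1.
(60214, 34 / ℚ) ramifies at {2, 7, 17, 23}: a division algebra.

[2, 7, 17, 23]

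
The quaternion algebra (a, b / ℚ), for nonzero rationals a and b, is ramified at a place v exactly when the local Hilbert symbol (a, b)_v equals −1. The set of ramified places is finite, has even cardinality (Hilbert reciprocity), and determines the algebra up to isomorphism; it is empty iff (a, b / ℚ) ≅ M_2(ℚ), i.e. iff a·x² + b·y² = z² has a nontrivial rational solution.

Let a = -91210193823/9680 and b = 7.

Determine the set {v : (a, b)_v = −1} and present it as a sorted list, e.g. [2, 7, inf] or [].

Mod squares: a ≡ -111435, b ≡ 7. Check v ∈ {∞, 2, 3, 5, 7, 11, 17, 19, 23}.
v=23: a=23^1·(≡1), b=23^0·(≡7) mod 23; (1|23)=+1, (7|23)=-1; (−1)^{1·0·11}·(+1)^0·(-1)^1 = -1.
v=7: a=7^2·(≡3), b=7^1·(≡1) mod 7; (3|7)=-1, (1|7)=+1; (−1)^{2·1·3}·(-1)^1·(+1)^2 = -1.
v=11: a=11^-2·(≡7), b=11^0·(≡7) mod 11; (7|11)=-1, (7|11)=-1; (−1)^{-2·0·5}·(-1)^0·(-1)^-2 = +1.
v=3: a=3^1·(≡1), b=3^0·(≡1) mod 3; (1|3)=+1, (1|3)=+1; (−1)^{1·0·1}·(+1)^0·(+1)^1 = +1.
v=17: a=17^5·(≡3), b=17^0·(≡7) mod 17; (3|17)=-1, (7|17)=-1; (−1)^{5·0·8}·(-1)^0·(-1)^5 = -1.
v=19: a=19^1·(≡7), b=19^0·(≡7) mod 19; (7|19)=+1, (7|19)=+1; (−1)^{1·0·9}·(+1)^0·(+1)^1 = +1.
v=5: a=5^-1·(≡2), b=5^0·(≡2) mod 5; (2|5)=-1, (2|5)=-1; (−1)^{-1·0·2}·(-1)^0·(-1)^-1 = -1.
v=∞: -111435 < 0 and 7 > 0  ⇒  (a,b)_∞ = +1.
v=2: v_2(a)=-4, v_2(b)=0; units ≡ 5, 7 (mod 8); ε·ε+αω+βω = 0·1+-4·0+0·1 ≡ 0  ⇒  (a,b)_2 = +1.
(-111435, 7 / ℚ) ramifies at {5, 7, 17, 23}: a division algebra.

[5, 7, 17, 23]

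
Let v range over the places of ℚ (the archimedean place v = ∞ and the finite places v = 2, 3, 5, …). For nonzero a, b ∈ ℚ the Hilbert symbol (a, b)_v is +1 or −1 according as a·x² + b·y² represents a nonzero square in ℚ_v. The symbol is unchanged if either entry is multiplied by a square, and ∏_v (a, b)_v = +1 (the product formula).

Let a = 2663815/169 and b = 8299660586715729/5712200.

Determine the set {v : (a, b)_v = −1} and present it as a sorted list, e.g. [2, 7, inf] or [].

(a, b) ≡ (22015, 2) mod (ℚ^×)²; places V = {2, 3, 5, 7, 11, 13, 17, 19, 37, ∞}.
(a,b)_7: α=1, u≡4; β=2, v≡2 (mod 7); (4|7)=+1, (2|7)=+1; sign (−1)^0·+1^2·+1^1 = +1.
(a,b)_5: α=1, u≡2; β=-2, v≡3 (mod 5); (2|5)=-1, (3|5)=-1; sign (−1)^0·-1^-2·-1^1 = -1.
(a,b)_11: α=2, u≡1; β=4, v≡6 (mod 11); (1|11)=+1, (6|11)=-1; sign (−1)^0·+1^4·-1^2 = +1.
(a,b)_13: α=-2, u≡11; β=-4, v≡2 (mod 13); (11|13)=-1, (2|13)=-1; sign (−1)^0·-1^-4·-1^-2 = +1.
(a,b)_2: α=0, β=-3; u≡7, v≡1 (mod 8); ε(u)ε(v)=1·0, αω(v)=0·0, βω(u)=-3·0; sum ≡ 0  ⇒  +1.
(a,b)_37: α=1, u≡12; β=2, v≡6 (mod 37); (12|37)=+1, (6|37)=-1; sign (−1)^0·+1^2·-1^1 = -1.
(a,b)_19: α=0, u≡2; β=2, v≡13 (mod 19); (2|19)=-1, (13|19)=-1; sign (−1)^0·-1^2·-1^0 = +1.
(a,b)_∞: sgn(22015)=+, sgn(2)=+, so +1.
(a,b)_17: α=1, u≡11; β=2, v≡1 (mod 17); (11|17)=-1, (1|17)=+1; sign (−1)^0·-1^2·+1^1 = +1.
(a,b)_3: α=0, u≡1; β=4, v≡2 (mod 3); (1|3)=+1, (2|3)=-1; sign (−1)^0·+1^4·-1^0 = +1.
(22015, 2 / ℚ) ramifies at {5, 37}: a division algebra.

[5, 37]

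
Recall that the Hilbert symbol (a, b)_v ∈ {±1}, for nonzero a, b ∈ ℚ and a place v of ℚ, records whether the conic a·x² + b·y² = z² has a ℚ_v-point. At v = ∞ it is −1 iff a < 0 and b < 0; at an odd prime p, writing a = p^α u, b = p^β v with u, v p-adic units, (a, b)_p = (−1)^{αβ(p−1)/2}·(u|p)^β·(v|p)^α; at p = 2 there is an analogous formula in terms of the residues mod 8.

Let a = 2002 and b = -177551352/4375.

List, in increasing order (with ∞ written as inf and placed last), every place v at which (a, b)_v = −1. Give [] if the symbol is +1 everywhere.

[11, 13]

(a, b) ≡ (2002, -10626) mod (ℚ^×)²; places V = {2, 3, 5, 7, 11, 13, 19, 23, ∞}.
(a,b)_19: α=0, u≡7; β=2, v≡8 (mod 19); (7|19)=+1, (8|19)=-1; sign (−1)^0·+1^2·-1^0 = +1.
(a,b)_∞: sgn(2002)=+, sgn(-10626)=−, so +1.
(a,b)_13: α=1, u≡11; β=0, v≡5 (mod 13); (11|13)=-1, (5|13)=-1; sign (−1)^0·-1^0·-1^1 = -1.
(a,b)_23: α=0, u≡1; β=1, v≡10 (mod 23); (1|23)=+1, (10|23)=-1; sign (−1)^0·+1^1·-1^0 = +1.
(a,b)_2: α=1, β=3; u≡1, v≡7 (mod 8); ε(u)ε(v)=0·1, αω(v)=1·0, βω(u)=3·0; sum ≡ 0  ⇒  +1.
(a,b)_7: α=1, u≡6; β=-1, v≡4 (mod 7); (6|7)=-1, (4|7)=+1; sign (−1)^1·-1^-1·+1^1 = +1.
(a,b)_3: α=0, u≡1; β=5, v≡1 (mod 3); (1|3)=+1, (1|3)=+1; sign (−1)^0·+1^5·+1^0 = +1.
(a,b)_5: α=0, u≡2; β=-4, v≡4 (mod 5); (2|5)=-1, (4|5)=+1; sign (−1)^0·-1^-4·+1^0 = +1.
(a,b)_11: α=1, u≡6; β=1, v≡2 (mod 11); (6|11)=-1, (2|11)=-1; sign (−1)^1·-1^1·-1^1 = -1.
(2002, -10626 / ℚ) ramifies at {11, 13}: a division algebra.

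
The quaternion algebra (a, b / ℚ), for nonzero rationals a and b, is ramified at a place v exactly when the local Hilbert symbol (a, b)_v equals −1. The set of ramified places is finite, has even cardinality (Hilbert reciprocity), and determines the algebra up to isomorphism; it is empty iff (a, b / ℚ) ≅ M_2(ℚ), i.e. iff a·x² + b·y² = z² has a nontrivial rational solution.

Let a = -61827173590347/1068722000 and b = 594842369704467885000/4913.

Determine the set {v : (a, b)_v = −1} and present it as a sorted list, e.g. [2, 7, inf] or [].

(a, b) ≡ (-3135, 1939938) mod (ℚ^×)²; places V = {2, 3, 5, 7, 11, 13, 17, 19, 23, 37, 41, 43, 47, ∞}.
(a,b)_17: α=-2, u≡12; β=-3, v≡10 (mod 17); (12|17)=-1, (10|17)=-1; sign (−1)^0·-1^-3·-1^-2 = -1.
(a,b)_∞: sgn(-3135)=−, sgn(1939938)=+, so +1.
(a,b)_7: α=0, u≡1; β=5, v≡1 (mod 7); (1|7)=+1, (1|7)=+1; sign (−1)^0·+1^5·+1^0 = +1.
(a,b)_2: α=-4, β=3; u≡1, v≡1 (mod 8); ε(u)ε(v)=0·0, αω(v)=-4·0, βω(u)=3·0; sum ≡ 0  ⇒  +1.
(a,b)_47: α=0, u≡24; β=2, v≡26 (mod 47); (24|47)=+1, (26|47)=-1; sign (−1)^0·+1^2·-1^0 = +1.
(a,b)_43: α=-2, u≡1; β=0, v≡6 (mod 43); (1|43)=+1, (6|43)=+1; sign (−1)^0·+1^0·+1^-2 = +1.
(a,b)_41: α=2, u≡38; β=0, v≡18 (mod 41); (38|41)=-1, (18|41)=+1; sign (−1)^0·-1^0·+1^2 = +1.
(a,b)_23: α=2, u≡13; β=0, v≡12 (mod 23); (13|23)=+1, (12|23)=+1; sign (−1)^0·+1^0·+1^2 = +1.
(a,b)_19: α=1, u≡11; β=3, v≡2 (mod 19); (11|19)=+1, (2|19)=-1; sign (−1)^1·+1^3·-1^1 = +1.
(a,b)_37: α=2, u≡28; β=0, v≡3 (mod 37); (28|37)=+1, (3|37)=+1; sign (−1)^0·+1^0·+1^2 = +1.
(a,b)_11: α=1, u≡5; β=3, v≡7 (mod 11); (5|11)=+1, (7|11)=-1; sign (−1)^1·+1^3·-1^1 = +1.
(a,b)_5: α=-3, u≡3; β=4, v≡2 (mod 5); (3|5)=-1, (2|5)=-1; sign (−1)^0·-1^4·-1^-3 = -1.
(a,b)_3: α=5, u≡2; β=3, v≡2 (mod 3); (2|3)=-1, (2|3)=-1; sign (−1)^1·-1^3·-1^5 = -1.
(a,b)_13: α=0, u≡7; β=1, v≡10 (mod 13); (7|13)=-1, (10|13)=+1; sign (−1)^0·-1^1·+1^0 = -1.
(-3135, 1939938 / ℚ) ramifies at {3, 5, 13, 17}: a division algebra.

[3, 5, 13, 17]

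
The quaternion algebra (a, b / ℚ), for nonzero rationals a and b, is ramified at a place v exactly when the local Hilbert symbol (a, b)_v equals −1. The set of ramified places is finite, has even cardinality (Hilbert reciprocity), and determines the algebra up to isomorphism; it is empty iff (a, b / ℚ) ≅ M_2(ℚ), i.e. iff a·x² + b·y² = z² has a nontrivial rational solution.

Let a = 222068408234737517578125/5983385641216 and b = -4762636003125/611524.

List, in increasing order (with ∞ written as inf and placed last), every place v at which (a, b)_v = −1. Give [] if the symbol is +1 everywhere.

[11, 13]

(a, b) ≡ (5005, -5) mod (ℚ^×)²; places V = {2, 3, 5, 7, 11, 13, 17, 23, ∞}.
(a,b)_3: α=4, u≡1; β=2, v≡1 (mod 3); (1|3)=+1, (1|3)=+1; sign (−1)^0·+1^2·+1^4 = +1.
(a,b)_13: α=7, u≡5; β=4, v≡5 (mod 13); (5|13)=-1, (5|13)=-1; sign (−1)^0·-1^4·-1^7 = -1.
(a,b)_5: α=9, u≡4; β=5, v≡1 (mod 5); (4|5)=+1, (1|5)=+1; sign (−1)^0·+1^5·+1^9 = +1.
(a,b)_∞: sgn(5005)=+, sgn(-5)=−, so +1.
(a,b)_17: α=-4, u≡12; β=-2, v≡12 (mod 17); (12|17)=-1, (12|17)=-1; sign (−1)^0·-1^-2·-1^-4 = +1.
(a,b)_2: α=-8, β=-2; u≡5, v≡3 (mod 8); ε(u)ε(v)=0·1, αω(v)=-8·1, βω(u)=-2·1; sum ≡ 0  ⇒  +1.
(a,b)_11: α=3, u≡9; β=2, v≡6 (mod 11); (9|11)=+1, (6|11)=-1; sign (−1)^0·+1^2·-1^3 = -1.
(a,b)_23: α=-4, u≡17; β=-2, v≡9 (mod 23); (17|23)=-1, (9|23)=+1; sign (−1)^0·-1^-2·+1^-4 = +1.
(a,b)_7: α=5, u≡1; β=2, v≡4 (mod 7); (1|7)=+1, (4|7)=+1; sign (−1)^0·+1^2·+1^5 = +1.
(5005, -5 / ℚ) ramifies at {11, 13}: a division algebra.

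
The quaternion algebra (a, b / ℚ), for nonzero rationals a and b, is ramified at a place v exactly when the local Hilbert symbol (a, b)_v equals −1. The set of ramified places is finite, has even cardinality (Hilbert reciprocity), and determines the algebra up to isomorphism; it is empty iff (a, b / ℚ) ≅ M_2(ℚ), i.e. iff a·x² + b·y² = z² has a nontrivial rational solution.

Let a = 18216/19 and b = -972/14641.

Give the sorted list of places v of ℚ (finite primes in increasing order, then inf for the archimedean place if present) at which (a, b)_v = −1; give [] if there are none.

[2, 3, 11, 23]

(a, b) ≡ (9614, -3) mod (ℚ^×)²; places V = {2, 3, 11, 19, 23, ∞}.
(a,b)_∞: sgn(9614)=+, sgn(-3)=−, so +1.
(a,b)_19: α=-1, u≡14; β=0, v≡17 (mod 19); (14|19)=-1, (17|19)=+1; sign (−1)^0·-1^0·+1^-1 = +1.
(a,b)_3: α=2, u≡2; β=5, v≡2 (mod 3); (2|3)=-1, (2|3)=-1; sign (−1)^0·-1^5·-1^2 = -1.
(a,b)_2: α=3, β=2; u≡7, v≡5 (mod 8); ε(u)ε(v)=1·0, αω(v)=3·1, βω(u)=2·0; sum ≡ 1  ⇒  -1.
(a,b)_11: α=1, u≡9; β=-4, v≡7 (mod 11); (9|11)=+1, (7|11)=-1; sign (−1)^0·+1^-4·-1^1 = -1.
(a,b)_23: α=1, u≡9; β=0, v≡19 (mod 23); (9|23)=+1, (19|23)=-1; sign (−1)^0·+1^0·-1^1 = -1.
(9614, -3 / ℚ) ramifies at {2, 3, 11, 23}: a division algebra.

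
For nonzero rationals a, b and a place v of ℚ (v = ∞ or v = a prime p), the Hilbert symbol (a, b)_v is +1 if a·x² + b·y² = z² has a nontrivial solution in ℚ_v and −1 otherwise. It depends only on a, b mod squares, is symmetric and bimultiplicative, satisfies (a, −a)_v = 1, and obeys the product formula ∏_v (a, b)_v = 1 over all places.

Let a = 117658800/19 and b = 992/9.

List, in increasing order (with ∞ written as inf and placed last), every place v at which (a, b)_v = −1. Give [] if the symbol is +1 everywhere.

Mod squares: a ≡ 12673, b ≡ 62. Check v ∈ {∞, 2, 3, 5, 7, 19, 23, 29, 31}.
v=31: a=31^0·(≡28), b=31^1·(≡7) mod 31; (28|31)=+1, (7|31)=+1; (−1)^{0·1·15}·(+1)^1·(+1)^0 = +1.
v=3: a=3^2·(≡1), b=3^-2·(≡2) mod 3; (1|3)=+1, (2|3)=-1; (−1)^{2·-2·1}·(+1)^-2·(-1)^2 = +1.
v=∞: 12673 > 0 and 62 > 0  ⇒  (a,b)_∞ = +1.
v=2: v_2(a)=4, v_2(b)=5; units ≡ 1, 7 (mod 8); ε·ε+αω+βω = 0·1+4·0+5·0 ≡ 0  ⇒  (a,b)_2 = +1.
v=29: a=29^1·(≡19), b=29^0·(≡20) mod 29; (19|29)=-1, (20|29)=+1; (−1)^{1·0·14}·(-1)^0·(+1)^1 = +1.
v=7: a=7^2·(≡5), b=7^0·(≡6) mod 7; (5|7)=-1, (6|7)=-1; (−1)^{2·0·3}·(-1)^0·(-1)^2 = +1.
v=19: a=19^-1·(≡8), b=19^0·(≡11) mod 19; (8|19)=-1, (11|19)=+1; (−1)^{-1·0·9}·(-1)^0·(+1)^-1 = +1.
v=5: a=5^2·(≡3), b=5^0·(≡3) mod 5; (3|5)=-1, (3|5)=-1; (−1)^{2·0·2}·(-1)^0·(-1)^2 = +1.
v=23: a=23^1·(≡15), b=23^0·(≡8) mod 23; (15|23)=-1, (8|23)=+1; (−1)^{1·0·11}·(-1)^0·(+1)^1 = +1.
Every local symbol is +1, so the conic 12673·x² + 62·y² = z² has ℚ_v-points for all v and hence a ℚ-point; (a, b / ℚ) ≅ M_2(ℚ).

[]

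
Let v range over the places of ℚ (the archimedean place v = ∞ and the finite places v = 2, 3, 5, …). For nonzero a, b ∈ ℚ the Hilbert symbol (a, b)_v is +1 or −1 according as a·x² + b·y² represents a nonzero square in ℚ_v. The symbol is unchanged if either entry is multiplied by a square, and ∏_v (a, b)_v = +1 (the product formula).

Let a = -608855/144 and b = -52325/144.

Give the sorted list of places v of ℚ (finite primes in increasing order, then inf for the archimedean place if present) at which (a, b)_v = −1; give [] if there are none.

Mod squares: a ≡ -608855, b ≡ -2093. Check v ∈ {∞, 2, 3, 5, 7, 13, 17, 19, 23, 29}.
v=∞: -608855 < 0 and -2093 < 0  ⇒  (a,b)_∞ = -1.
v=3: a=3^-2·(≡1), b=3^-2·(≡1) mod 3; (1|3)=+1, (1|3)=+1; (−1)^{-2·-2·1}·(+1)^-2·(+1)^-2 = +1.
v=2: v_2(a)=-4, v_2(b)=-4; units ≡ 1, 3 (mod 8); ε·ε+αω+βω = 0·1+-4·1+-4·0 ≡ 0  ⇒  (a,b)_2 = +1.
v=7: a=7^0·(≡3), b=7^1·(≡2) mod 7; (3|7)=-1, (2|7)=+1; (−1)^{0·1·3}·(-1)^1·(+1)^0 = -1.
v=13: a=13^1·(≡4), b=13^1·(≡5) mod 13; (4|13)=+1, (5|13)=-1; (−1)^{1·1·6}·(+1)^1·(-1)^1 = -1.
v=5: a=5^1·(≡1), b=5^2·(≡3) mod 5; (1|5)=+1, (3|5)=-1; (−1)^{1·2·2}·(+1)^2·(-1)^1 = -1.
v=19: a=19^1·(≡18), b=19^0·(≡7) mod 19; (18|19)=-1, (7|19)=+1; (−1)^{1·0·9}·(-1)^0·(+1)^1 = +1.
v=29: a=29^1·(≡28), b=29^0·(≡9) mod 29; (28|29)=+1, (9|29)=+1; (−1)^{1·0·14}·(+1)^0·(+1)^1 = +1.
v=23: a=23^0·(≡4), b=23^1·(≡8) mod 23; (4|23)=+1, (8|23)=+1; (−1)^{0·1·11}·(+1)^1·(+1)^0 = +1.
v=17: a=17^1·(≡9), b=17^0·(≡15) mod 17; (9|17)=+1, (15|17)=+1; (−1)^{1·0·8}·(+1)^0·(+1)^1 = +1.
(-608855, -2093 / ℚ) ramifies at {5, 7, 13, ∞}: a division algebra.

[5, 7, 13, inf]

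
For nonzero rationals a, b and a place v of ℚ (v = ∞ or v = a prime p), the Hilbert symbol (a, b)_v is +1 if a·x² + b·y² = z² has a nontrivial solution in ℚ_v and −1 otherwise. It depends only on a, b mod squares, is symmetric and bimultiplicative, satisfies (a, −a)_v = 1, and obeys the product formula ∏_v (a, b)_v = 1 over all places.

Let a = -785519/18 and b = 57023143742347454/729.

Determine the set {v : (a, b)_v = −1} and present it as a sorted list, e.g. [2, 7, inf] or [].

Mod squares: a ≡ -32062, b ≡ 1886. Check v ∈ {∞, 2, 3, 7, 17, 23, 41}.
v=3: a=3^-2·(≡2), b=3^-6·(≡2) mod 3; (2|3)=-1, (2|3)=-1; (−1)^{-2·-6·1}·(-1)^-6·(-1)^-2 = +1.
v=7: a=7^2·(≡5), b=7^6·(≡3) mod 7; (5|7)=-1, (3|7)=-1; (−1)^{2·6·3}·(-1)^6·(-1)^2 = +1.
v=23: a=23^1·(≡18), b=23^3·(≡4) mod 23; (18|23)=+1, (4|23)=+1; (−1)^{1·3·11}·(+1)^3·(+1)^1 = -1.
v=∞: -32062 < 0 and 1886 > 0  ⇒  (a,b)_∞ = +1.
v=17: a=17^1·(≡16), b=17^2·(≡16) mod 17; (16|17)=+1, (16|17)=+1; (−1)^{1·2·8}·(+1)^2·(+1)^1 = +1.
v=41: a=41^1·(≡13), b=41^3·(≡16) mod 41; (13|41)=-1, (16|41)=+1; (−1)^{1·3·20}·(-1)^3·(+1)^1 = -1.
v=2: v_2(a)=-1, v_2(b)=1; units ≡ 1, 7 (mod 8); ε·ε+αω+βω = 0·1+-1·0+1·0 ≡ 0  ⇒  (a,b)_2 = +1.
|Ram(-32062, 1886)| = 2, even; anisotropic at {23, 41}.

[23, 41]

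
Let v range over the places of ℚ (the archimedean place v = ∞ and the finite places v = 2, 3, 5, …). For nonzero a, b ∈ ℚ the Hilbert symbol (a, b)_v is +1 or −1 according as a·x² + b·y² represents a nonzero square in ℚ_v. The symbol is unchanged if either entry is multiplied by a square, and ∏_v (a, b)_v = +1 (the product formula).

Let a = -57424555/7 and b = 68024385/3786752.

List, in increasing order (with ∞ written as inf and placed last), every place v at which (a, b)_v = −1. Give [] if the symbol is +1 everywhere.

[2, 5, 17, 37]

(a, b) ≡ (-418285, 130) mod (ℚ^×)²; places V = {2, 3, 5, 7, 11, 13, 17, 19, 31, 37, 43, ∞}.
(a,b)_11: α=0, u≡3; β=2, v≡4 (mod 11); (3|11)=+1, (4|11)=+1; sign (−1)^0·+1^2·+1^0 = +1.
(a,b)_43: α=0, u≡26; β=-2, v≡23 (mod 43); (26|43)=-1, (23|43)=+1; sign (−1)^0·-1^-2·+1^0 = +1.
(a,b)_∞: sgn(-418285)=−, sgn(130)=+, so +1.
(a,b)_13: α=0, u≡1; β=1, v≡10 (mod 13); (1|13)=+1, (10|13)=+1; sign (−1)^0·+1^1·+1^0 = +1.
(a,b)_31: α=2, u≡24; β=2, v≡22 (mod 31); (24|31)=-1, (22|31)=-1; sign (−1)^0·-1^2·-1^2 = +1.
(a,b)_5: α=1, u≡2; β=1, v≡1 (mod 5); (2|5)=-1, (1|5)=+1; sign (−1)^0·-1^1·+1^1 = -1.
(a,b)_17: α=1, u≡10; β=0, v≡12 (mod 17); (10|17)=-1, (12|17)=-1; sign (−1)^0·-1^0·-1^1 = -1.
(a,b)_2: α=0, β=-11; u≡3, v≡1 (mod 8); ε(u)ε(v)=1·0, αω(v)=0·0, βω(u)=-11·1; sum ≡ 1  ⇒  -1.
(a,b)_3: α=0, u≡2; β=2, v≡1 (mod 3); (2|3)=-1, (1|3)=+1; sign (−1)^0·-1^2·+1^0 = +1.
(a,b)_7: α=-1, u≡1; β=0, v≡4 (mod 7); (1|7)=+1, (4|7)=+1; sign (−1)^0·+1^0·+1^-1 = +1.
(a,b)_19: α=1, u≡6; β=0, v≡16 (mod 19); (6|19)=+1, (16|19)=+1; sign (−1)^0·+1^0·+1^1 = +1.
(a,b)_37: α=1, u≡14; β=0, v≡6 (mod 37); (14|37)=-1, (6|37)=-1; sign (−1)^0·-1^0·-1^1 = -1.
(-418285, 130 / ℚ) ramifies at {2, 5, 17, 37}: a division algebra.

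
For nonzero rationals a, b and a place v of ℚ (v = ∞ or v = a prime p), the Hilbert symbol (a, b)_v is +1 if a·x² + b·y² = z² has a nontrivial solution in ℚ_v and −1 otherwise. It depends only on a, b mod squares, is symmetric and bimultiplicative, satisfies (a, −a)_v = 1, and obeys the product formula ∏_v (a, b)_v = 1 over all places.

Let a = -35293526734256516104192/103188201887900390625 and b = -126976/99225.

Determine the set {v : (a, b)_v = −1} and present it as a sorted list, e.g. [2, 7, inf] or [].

[17, 29, 31, inf]

(a, b) ≡ (-15283, -31) mod (ℚ^×)²; places V = {2, 3, 5, 7, 11, 13, 17, 29, 31, ∞}.
(a,b)_5: α=-10, u≡3; β=-2, v≡1 (mod 5); (3|5)=-1, (1|5)=+1; sign (−1)^0·-1^-2·+1^-10 = +1.
(a,b)_13: α=-2, u≡5; β=0, v≡11 (mod 13); (5|13)=-1, (11|13)=-1; sign (−1)^0·-1^0·-1^-2 = +1.
(a,b)_∞: sgn(-15283)=−, sgn(-31)=−, so -1.
(a,b)_11: α=2, u≡8; β=0, v≡6 (mod 11); (8|11)=-1, (6|11)=-1; sign (−1)^0·-1^0·-1^2 = +1.
(a,b)_7: α=-6, u≡6; β=-2, v≡2 (mod 7); (6|7)=-1, (2|7)=+1; sign (−1)^0·-1^-2·+1^-6 = +1.
(a,b)_3: α=-12, u≡2; β=-4, v≡2 (mod 3); (2|3)=-1, (2|3)=-1; sign (−1)^0·-1^-4·-1^-12 = +1.
(a,b)_2: α=36, β=12; u≡5, v≡1 (mod 8); ε(u)ε(v)=0·0, αω(v)=36·0, βω(u)=12·1; sum ≡ 0  ⇒  +1.
(a,b)_29: α=1, u≡4; β=0, v≡10 (mod 29); (4|29)=+1, (10|29)=-1; sign (−1)^0·+1^0·-1^1 = -1.
(a,b)_31: α=3, u≡24; β=1, v≡11 (mod 31); (24|31)=-1, (11|31)=-1; sign (−1)^1·-1^1·-1^3 = -1.
(a,b)_17: α=3, u≡2; β=0, v≡5 (mod 17); (2|17)=+1, (5|17)=-1; sign (−1)^0·+1^0·-1^3 = -1.
(-15283, -31 / ℚ) ramifies at {17, 29, 31, ∞}: a division algebra.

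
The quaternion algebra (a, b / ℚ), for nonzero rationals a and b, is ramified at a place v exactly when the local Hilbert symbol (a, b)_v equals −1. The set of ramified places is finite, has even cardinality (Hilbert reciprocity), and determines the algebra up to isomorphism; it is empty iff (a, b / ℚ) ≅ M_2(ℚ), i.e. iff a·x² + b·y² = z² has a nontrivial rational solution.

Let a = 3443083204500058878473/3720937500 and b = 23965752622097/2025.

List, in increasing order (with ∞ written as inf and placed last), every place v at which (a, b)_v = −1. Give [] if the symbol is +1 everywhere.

[3, 5, 11, 23]

Mod squares: a ≡ 838695, b ≡ 17. Check v ∈ {∞, 2, 3, 5, 7, 11, 13, 17, 19, 23}.
v=23: a=23^3·(≡22), b=23^2·(≡10) mod 23; (22|23)=-1, (10|23)=-1; (−1)^{3·2·11}·(-1)^2·(-1)^3 = -1.
v=5: a=5^-7·(≡1), b=5^-2·(≡2) mod 5; (1|5)=+1, (2|5)=-1; (−1)^{-7·-2·2}·(+1)^-2·(-1)^-7 = -1.
v=2: v_2(a)=-2, v_2(b)=0; units ≡ 7, 1 (mod 8); ε·ε+αω+βω = 1·0+-2·0+0·0 ≡ 0  ⇒  (a,b)_2 = +1.
v=19: a=19^6·(≡9), b=19^4·(≡1) mod 19; (9|19)=+1, (1|19)=+1; (−1)^{6·4·9}·(+1)^4·(+1)^6 = +1.
v=7: a=7^-2·(≡4), b=7^0·(≡3) mod 7; (4|7)=+1, (3|7)=-1; (−1)^{-2·0·3}·(+1)^0·(-1)^-2 = +1.
v=17: a=17^1·(≡15), b=17^1·(≡2) mod 17; (15|17)=+1, (2|17)=+1; (−1)^{1·1·8}·(+1)^1·(+1)^1 = +1.
v=13: a=13^3·(≡4), b=13^2·(≡10) mod 13; (4|13)=+1, (10|13)=+1; (−1)^{3·2·6}·(+1)^2·(+1)^3 = +1.
v=∞: 838695 > 0 and 17 > 0  ⇒  (a,b)_∞ = +1.
v=11: a=11^5·(≡9), b=11^2·(≡8) mod 11; (9|11)=+1, (8|11)=-1; (−1)^{5·2·5}·(+1)^2·(-1)^5 = -1.
v=3: a=3^-5·(≡1), b=3^-4·(≡2) mod 3; (1|3)=+1, (2|3)=-1; (−1)^{-5·-4·1}·(+1)^-4·(-1)^-5 = -1.
Ram(838695, 17) = {3, 5, 11, 23}; no ℚ_3-point on the conic.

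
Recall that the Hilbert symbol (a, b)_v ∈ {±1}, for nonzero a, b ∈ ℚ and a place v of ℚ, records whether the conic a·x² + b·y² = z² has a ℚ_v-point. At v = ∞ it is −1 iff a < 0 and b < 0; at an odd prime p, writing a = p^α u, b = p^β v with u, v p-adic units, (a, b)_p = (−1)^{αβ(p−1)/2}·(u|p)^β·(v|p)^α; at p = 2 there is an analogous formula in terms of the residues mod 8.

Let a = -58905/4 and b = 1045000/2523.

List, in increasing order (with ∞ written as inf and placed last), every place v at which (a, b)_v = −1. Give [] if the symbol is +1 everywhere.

Mod squares: a ≡ -6545, b ≡ 1254. Check v ∈ {∞, 2, 3, 5, 7, 11, 17, 19, 29}.
v=19: a=19^0·(≡13), b=19^1·(≡6) mod 19; (13|19)=-1, (6|19)=+1; (−1)^{0·1·9}·(-1)^1·(+1)^0 = -1.
v=29: a=29^0·(≡13), b=29^-2·(≡24) mod 29; (13|29)=+1, (24|29)=+1; (−1)^{0·-2·14}·(+1)^-2·(+1)^0 = +1.
v=5: a=5^1·(≡1), b=5^4·(≡4) mod 5; (1|5)=+1, (4|5)=+1; (−1)^{1·4·2}·(+1)^4·(+1)^1 = +1.
v=11: a=11^1·(≡6), b=11^1·(≡1) mod 11; (6|11)=-1, (1|11)=+1; (−1)^{1·1·5}·(-1)^1·(+1)^1 = +1.
v=2: v_2(a)=-2, v_2(b)=3; units ≡ 7, 3 (mod 8); ε·ε+αω+βω = 1·1+-2·1+3·0 ≡ 1  ⇒  (a,b)_2 = -1.
v=17: a=17^1·(≡5), b=17^0·(≡16) mod 17; (5|17)=-1, (16|17)=+1; (−1)^{1·0·8}·(-1)^0·(+1)^1 = +1.
v=∞: -6545 < 0 and 1254 > 0  ⇒  (a,b)_∞ = +1.
v=3: a=3^2·(≡1), b=3^-1·(≡1) mod 3; (1|3)=+1, (1|3)=+1; (−1)^{2·-1·1}·(+1)^-1·(+1)^2 = +1.
v=7: a=7^1·(≡5), b=7^0·(≡4) mod 7; (5|7)=-1, (4|7)=+1; (−1)^{1·0·3}·(-1)^0·(+1)^1 = +1.
(-6545, 1254 / ℚ) ramifies at {2, 19}: a division algebra.

[2, 19]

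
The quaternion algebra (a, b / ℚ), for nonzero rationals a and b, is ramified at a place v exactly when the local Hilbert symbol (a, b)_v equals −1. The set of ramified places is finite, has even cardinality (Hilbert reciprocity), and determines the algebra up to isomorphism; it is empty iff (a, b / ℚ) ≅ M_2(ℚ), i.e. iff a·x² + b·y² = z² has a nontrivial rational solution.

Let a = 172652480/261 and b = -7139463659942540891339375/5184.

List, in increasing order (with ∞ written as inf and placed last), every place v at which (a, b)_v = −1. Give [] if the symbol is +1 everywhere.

[5, 7, 11, 13, 17, 29]

(a, b) ≡ (13195, -9376367) mod (ℚ^×)²; places V = {2, 3, 5, 7, 11, 13, 17, 19, 29, ∞}.
(a,b)_11: α=2, u≡6; β=5, v≡1 (mod 11); (6|11)=-1, (1|11)=+1; sign (−1)^0·-1^5·+1^2 = -1.
(a,b)_5: α=1, u≡1; β=4, v≡3 (mod 5); (1|5)=+1, (3|5)=-1; sign (−1)^0·+1^4·-1^1 = -1.
(a,b)_19: α=0, u≡9; β=1, v≡2 (mod 19); (9|19)=+1, (2|19)=-1; sign (−1)^0·+1^1·-1^0 = +1.
(a,b)_∞: sgn(13195)=+, sgn(-9376367)=−, so +1.
(a,b)_3: α=-2, u≡1; β=-4, v≡1 (mod 3); (1|3)=+1, (1|3)=+1; sign (−1)^0·+1^-4·+1^-2 = +1.
(a,b)_29: α=-1, u≡9; β=5, v≡11 (mod 29); (9|29)=+1, (11|29)=-1; sign (−1)^0·+1^5·-1^-1 = -1.
(a,b)_7: α=3, u≡2; β=7, v≡1 (mod 7); (2|7)=+1, (1|7)=+1; sign (−1)^1·+1^7·+1^3 = -1.
(a,b)_2: α=6, β=-6; u≡3, v≡1 (mod 8); ε(u)ε(v)=1·0, αω(v)=6·0, βω(u)=-6·1; sum ≡ 0  ⇒  +1.
(a,b)_17: α=0, u≡12; β=1, v≡11 (mod 17); (12|17)=-1, (11|17)=-1; sign (−1)^0·-1^1·-1^0 = -1.
(a,b)_13: α=1, u≡4; β=1, v≡8 (mod 13); (4|13)=+1, (8|13)=-1; sign (−1)^0·+1^1·-1^1 = -1.
(13195, -9376367 / ℚ) ramifies at {5, 7, 11, 13, 17, 29}: a division algebra.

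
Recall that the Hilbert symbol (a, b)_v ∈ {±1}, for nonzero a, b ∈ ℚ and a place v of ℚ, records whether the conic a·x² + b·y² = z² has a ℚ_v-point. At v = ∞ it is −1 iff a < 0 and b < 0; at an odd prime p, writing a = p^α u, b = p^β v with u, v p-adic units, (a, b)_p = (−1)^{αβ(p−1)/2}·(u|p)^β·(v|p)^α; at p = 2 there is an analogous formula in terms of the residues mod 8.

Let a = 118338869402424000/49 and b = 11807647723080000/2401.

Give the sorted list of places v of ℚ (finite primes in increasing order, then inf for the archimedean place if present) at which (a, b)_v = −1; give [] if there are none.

[5, 23]

Mod squares: a ≡ 24035, b ≡ 17917. Check v ∈ {∞, 2, 3, 5, 7, 11, 19, 23, 41}.
v=41: a=41^4·(≡31), b=41^3·(≡7) mod 41; (31|41)=+1, (7|41)=-1; (−1)^{4·3·20}·(+1)^3·(-1)^4 = +1.
v=7: a=7^-2·(≡1), b=7^-4·(≡1) mod 7; (1|7)=+1, (1|7)=+1; (−1)^{-2·-4·3}·(+1)^-4·(+1)^-2 = +1.
v=2: v_2(a)=6, v_2(b)=6; units ≡ 3, 5 (mod 8); ε·ε+αω+βω = 1·0+6·1+6·1 ≡ 0  ⇒  (a,b)_2 = +1.
v=11: a=11^3·(≡10), b=11^2·(≡3) mod 11; (10|11)=-1, (3|11)=+1; (−1)^{3·2·5}·(-1)^2·(+1)^3 = +1.
v=3: a=3^2·(≡2), b=3^4·(≡1) mod 3; (2|3)=-1, (1|3)=+1; (−1)^{2·4·1}·(-1)^4·(+1)^2 = +1.
v=19: a=19^1·(≡6), b=19^1·(≡2) mod 19; (6|19)=+1, (2|19)=-1; (−1)^{1·1·9}·(+1)^1·(-1)^1 = +1.
v=23: a=23^1·(≡22), b=23^1·(≡17) mod 23; (22|23)=-1, (17|23)=-1; (−1)^{1·1·11}·(-1)^1·(-1)^1 = -1.
v=5: a=5^3·(≡3), b=5^4·(≡3) mod 5; (3|5)=-1, (3|5)=-1; (−1)^{3·4·2}·(-1)^4·(-1)^3 = -1.
v=∞: 24035 > 0 and 17917 > 0  ⇒  (a,b)_∞ = +1.
(24035, 17917 / ℚ) ramifies at {5, 23}: a division algebra.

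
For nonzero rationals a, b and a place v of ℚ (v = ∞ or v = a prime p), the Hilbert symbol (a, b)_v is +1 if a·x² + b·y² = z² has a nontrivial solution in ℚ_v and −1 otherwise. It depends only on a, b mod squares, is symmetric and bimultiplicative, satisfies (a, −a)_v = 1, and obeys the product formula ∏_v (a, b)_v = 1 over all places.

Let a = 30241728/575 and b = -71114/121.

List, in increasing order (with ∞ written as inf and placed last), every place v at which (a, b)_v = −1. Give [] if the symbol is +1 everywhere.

(a, b) ≡ (1207569, -74) mod (ℚ^×)²; places V = {2, 3, 5, 11, 23, 31, 37, 43, ∞}.
(a,b)_11: α=1, u≡6; β=-2, v≡1 (mod 11); (6|11)=-1, (1|11)=+1; sign (−1)^0·-1^-2·+1^1 = +1.
(a,b)_2: α=6, β=1; u≡1, v≡3 (mod 8); ε(u)ε(v)=0·1, αω(v)=6·1, βω(u)=1·0; sum ≡ 0  ⇒  +1.
(a,b)_31: α=0, u≡23; β=2, v≡4 (mod 31); (23|31)=-1, (4|31)=+1; sign (−1)^0·-1^2·+1^0 = +1.
(a,b)_37: α=1, u≡34; β=1, v≡15 (mod 37); (34|37)=+1, (15|37)=-1; sign (−1)^0·+1^1·-1^1 = -1.
(a,b)_3: α=3, u≡1; β=0, v≡1 (mod 3); (1|3)=+1, (1|3)=+1; sign (−1)^0·+1^0·+1^3 = +1.
(a,b)_5: α=-2, u≡1; β=0, v≡1 (mod 5); (1|5)=+1, (1|5)=+1; sign (−1)^0·+1^0·+1^-2 = +1.
(a,b)_∞: sgn(1207569)=+, sgn(-74)=−, so +1.
(a,b)_23: α=-1, u≡20; β=0, v≡8 (mod 23); (20|23)=-1, (8|23)=+1; sign (−1)^0·-1^0·+1^-1 = +1.
(a,b)_43: α=1, u≡10; β=0, v≡42 (mod 43); (10|43)=+1, (42|43)=-1; sign (−1)^0·+1^0·-1^1 = -1.
(1207569, -74 / ℚ) ramifies at {37, 43}: a division algebra.

[37, 43]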